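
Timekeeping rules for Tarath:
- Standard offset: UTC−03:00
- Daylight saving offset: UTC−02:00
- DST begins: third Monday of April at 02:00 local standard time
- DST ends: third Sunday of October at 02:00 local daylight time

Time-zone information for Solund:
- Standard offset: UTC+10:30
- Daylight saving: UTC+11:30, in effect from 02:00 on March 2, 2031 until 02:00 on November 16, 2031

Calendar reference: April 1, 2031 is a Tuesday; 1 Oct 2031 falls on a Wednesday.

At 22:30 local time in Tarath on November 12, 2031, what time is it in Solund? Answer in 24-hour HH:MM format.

1 April 2031 is a Tuesday, so the first Monday is April 7 and the third is April 21.
1 October 2031 is a Wednesday, so the first Sunday is October 5 and the third is October 19.
November 12, 2031 is outside the daylight-saving period (21 April – 19 October), so Tarath is on standard time, UTC−03:00.
22:30 Tarath + 3h = 01:30 UTC (rolling into the next day, 13 November 2031).
At the standard offset (UTC+10:30), 01:30 UTC + 10h30m = 12:00 Solund standard time.
The standard-time date in Solund, November 13, 2031, lies within the daylight-saving period (2 March – 16 November), so Solund is on daylight time, UTC+11:30.
01:30 UTC + 11h30m = 13:00 Solund.

13:00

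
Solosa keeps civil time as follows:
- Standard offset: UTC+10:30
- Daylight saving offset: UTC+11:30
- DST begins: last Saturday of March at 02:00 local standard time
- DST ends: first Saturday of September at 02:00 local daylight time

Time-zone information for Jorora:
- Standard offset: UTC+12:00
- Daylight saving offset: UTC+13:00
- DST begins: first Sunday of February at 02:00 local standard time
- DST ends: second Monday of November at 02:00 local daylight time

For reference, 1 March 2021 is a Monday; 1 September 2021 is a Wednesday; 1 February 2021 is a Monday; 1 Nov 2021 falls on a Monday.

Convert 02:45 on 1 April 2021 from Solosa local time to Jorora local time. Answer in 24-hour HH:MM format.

1 March 2021 is a Monday, so Saturdays fall on 6, 13, 20, 27; the last is March 27.
1 September 2021 is a Wednesday, so the first Saturday is September 4.
1 April 2021 lies within the daylight-saving period (27 March – 4 September), so Solosa is on daylight time, UTC+11:30.
02:45 Solosa − 11h30m = 15:15 UTC (rolling into the previous day, 31 March 2021).
1 February 2021 is a Monday, so the first Sunday is February 7.
1 November 2021 is a Monday, so the first Monday is November 1 and the second is November 8.
At the standard offset (UTC+12:00), 15:15 UTC + 12h = 03:15 Jorora standard time (rolling into the next day, 1 April 2021).
Daylight saving runs 7 February – 8 November; the standard-time date in Jorora, 1 April 2021, is inside that window, so Jorora is at UTC+13:00.
15:15 UTC + 13h = 04:15 Jorora (rolling into the next day, 1 April 2021).

04:15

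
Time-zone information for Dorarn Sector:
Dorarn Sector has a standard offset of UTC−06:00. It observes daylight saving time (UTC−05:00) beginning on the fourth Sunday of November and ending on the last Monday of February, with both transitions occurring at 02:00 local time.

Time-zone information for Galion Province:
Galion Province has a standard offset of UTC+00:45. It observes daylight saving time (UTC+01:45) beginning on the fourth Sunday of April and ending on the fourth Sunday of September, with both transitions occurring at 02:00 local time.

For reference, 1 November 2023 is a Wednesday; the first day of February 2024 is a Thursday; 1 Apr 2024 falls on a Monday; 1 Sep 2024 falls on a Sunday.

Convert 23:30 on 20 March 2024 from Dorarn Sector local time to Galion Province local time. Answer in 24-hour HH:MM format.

06:15

1 November 2023 is a Wednesday, so the first Sunday is November 5 and the fourth is November 26.
1 February 2024 is a Thursday, so Mondays fall on 5, 12, 19, 26; the last is February 26.
Daylight saving runs 26 November 2023 – 26 February 2024; 20 March 2024 is outside that window, so Dorarn Sector is on standard time at UTC−06:00.
23:30 Dorarn Sector + 6h = 05:30 UTC (rolling into the next day, 21 March 2024).
1 April 2024 is a Monday, so the first Sunday is April 7 and the fourth is April 28.
1 September 2024 is a Sunday, so the first Sunday is September 1 and the fourth is September 22.
At the standard offset (UTC+00:45), 05:30 UTC + 0h45m = 06:15 Galion Province standard time.
The standard-time date in Galion Province, 21 March 2024, is outside the daylight-saving period (28 April – 22 September), so Galion Province is on standard time, UTC+00:45.
05:30 UTC + 0h45m = 06:15 Galion Province.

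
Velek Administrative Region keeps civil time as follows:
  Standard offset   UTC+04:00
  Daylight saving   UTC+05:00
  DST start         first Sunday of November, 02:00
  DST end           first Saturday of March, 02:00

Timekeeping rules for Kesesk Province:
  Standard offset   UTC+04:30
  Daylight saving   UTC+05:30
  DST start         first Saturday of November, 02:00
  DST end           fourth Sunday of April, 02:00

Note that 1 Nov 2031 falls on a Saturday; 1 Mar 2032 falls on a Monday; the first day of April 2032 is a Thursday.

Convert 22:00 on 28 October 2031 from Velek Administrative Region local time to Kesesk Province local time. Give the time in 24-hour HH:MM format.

1 November 2031 is a Saturday, so the first Sunday is November 2.
1 March 2032 is a Monday, so the first Saturday is March 6.
28 October 2031 does not fall between 2 November 2031 and 6 March 2032, so daylight saving is not in effect and Velek Administrative Region is at UTC+04:00.
22:00 Velek Administrative Region − 4h = 18:00 UTC.
1 November 2031 is a Saturday, so the first Saturday is November 1.
1 April 2032 is a Thursday, so the first Sunday is April 4 and the fourth is April 25.
At the standard offset (UTC+04:30), 18:00 UTC + 4h30m = 22:30 Kesesk Province standard time.
The standard-time date in Kesesk Province, 28 October 2031, is outside the daylight-saving period (1 November 2031 – 25 April 2032), so Kesesk Province is on standard time, UTC+04:30.
18:00 UTC + 4h30m = 22:30 Kesesk Province.

22:30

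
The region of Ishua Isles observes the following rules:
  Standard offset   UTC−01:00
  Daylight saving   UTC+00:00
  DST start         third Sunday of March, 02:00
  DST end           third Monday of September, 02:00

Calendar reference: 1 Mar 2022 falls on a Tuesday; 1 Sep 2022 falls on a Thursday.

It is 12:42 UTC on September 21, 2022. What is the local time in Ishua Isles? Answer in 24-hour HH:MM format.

11:42

1 March 2022 is a Tuesday, so the first Sunday is March 6 and the third is March 20.
1 September 2022 is a Thursday, so the first Monday is September 5 and the third is September 19.
At the standard offset (UTC−01:00), 12:42 UTC − 1h = 11:42 Ishua Isles standard time.
Daylight saving runs 20 March – 19 September; the standard-time date in Ishua Isles, September 21, 2022, is outside that window, so Ishua Isles is on standard time at UTC−01:00.
12:42 UTC − 1h = 11:42 local.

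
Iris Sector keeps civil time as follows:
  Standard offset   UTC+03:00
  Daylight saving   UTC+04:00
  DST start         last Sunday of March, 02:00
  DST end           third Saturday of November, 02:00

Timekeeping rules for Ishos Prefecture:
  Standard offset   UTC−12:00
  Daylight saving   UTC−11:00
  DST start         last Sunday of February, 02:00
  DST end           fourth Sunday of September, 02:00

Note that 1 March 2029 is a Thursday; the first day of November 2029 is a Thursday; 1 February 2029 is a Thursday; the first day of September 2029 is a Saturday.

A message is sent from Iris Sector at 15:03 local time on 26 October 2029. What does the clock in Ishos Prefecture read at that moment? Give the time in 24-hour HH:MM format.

23:03

1 March 2029 is a Thursday, so Sundays fall on 4, 11, 18, 25; the last is March 25.
1 November 2029 is a Thursday, so the first Saturday is November 3 and the third is November 17.
Daylight saving runs 25 March – 17 November; 26 October 2029 is inside that window, so Iris Sector is at UTC+04:00.
15:03 Iris Sector − 4h = 11:03 UTC.
1 February 2029 is a Thursday, so Sundays fall on 4, 11, 18, 25; the last is February 25.
1 September 2029 is a Saturday, so the first Sunday is September 2 and the fourth is September 23.
At the standard offset (UTC−12:00), 11:03 UTC − 12h = 23:03 Ishos Prefecture standard time (rolling into the previous day, 25 October 2029).
Daylight saving runs 25 February – 23 September; the standard-time date in Ishos Prefecture, 25 October 2029, is outside that window, so Ishos Prefecture is on standard time at UTC−12:00.
11:03 UTC − 12h = 23:03 Ishos Prefecture (rolling into the previous day, 25 October 2029).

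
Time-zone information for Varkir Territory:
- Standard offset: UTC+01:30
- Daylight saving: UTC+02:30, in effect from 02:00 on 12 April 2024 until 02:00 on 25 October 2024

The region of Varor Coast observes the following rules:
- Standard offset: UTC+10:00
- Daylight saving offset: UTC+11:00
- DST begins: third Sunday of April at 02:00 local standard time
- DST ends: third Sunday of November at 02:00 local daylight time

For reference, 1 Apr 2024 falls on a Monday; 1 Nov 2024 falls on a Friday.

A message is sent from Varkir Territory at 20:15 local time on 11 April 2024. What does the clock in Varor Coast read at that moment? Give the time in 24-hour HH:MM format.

11 April 2024 does not fall between 12 April and 25 October, so daylight saving is not in effect and Varkir Territory is at UTC+01:30.
20:15 Varkir Territory − 1h30m = 18:45 UTC.
1 April 2024 is a Monday, so the first Sunday is April 7 and the third is April 21.
1 November 2024 is a Friday, so the first Sunday is November 3 and the third is November 17.
At the standard offset (UTC+10:00), 18:45 UTC + 10h = 04:45 Varor Coast standard time (rolling into the next day, 12 April 2024).
The standard-time date in Varor Coast, 12 April 2024, is outside the daylight-saving period (21 April – 17 November), so Varor Coast is on standard time, UTC+10:00.
18:45 UTC + 10h = 04:45 Varor Coast (rolling into the next day, 12 April 2024).

04:45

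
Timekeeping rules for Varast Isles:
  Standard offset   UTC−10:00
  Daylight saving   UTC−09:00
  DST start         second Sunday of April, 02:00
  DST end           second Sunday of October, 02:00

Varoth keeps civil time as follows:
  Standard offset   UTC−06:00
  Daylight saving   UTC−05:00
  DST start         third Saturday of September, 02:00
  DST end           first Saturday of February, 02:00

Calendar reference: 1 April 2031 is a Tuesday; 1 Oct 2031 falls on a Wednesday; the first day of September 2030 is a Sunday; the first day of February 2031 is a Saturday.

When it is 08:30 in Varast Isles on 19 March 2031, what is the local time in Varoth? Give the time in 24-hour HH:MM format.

1 April 2031 is a Tuesday, so the first Sunday is April 6 and the second is April 13.
1 October 2031 is a Wednesday, so the first Sunday is October 5 and the second is October 12.
Daylight saving runs 13 April – 12 October; 19 March 2031 is outside that window, so Varast Isles is on standard time at UTC−10:00.
08:30 Varast Isles + 10h = 18:30 UTC.
1 September 2030 is a Sunday, so the first Saturday is September 7 and the third is September 21.
1 February 2031 is a Saturday, so the first Saturday is February 1.
At the standard offset (UTC−06:00), 18:30 UTC − 6h = 12:30 Varoth standard time.
The standard-time date in Varoth, 19 March 2031, is outside the daylight-saving period (21 September 2030 – 1 February 2031), so Varoth is on standard time, UTC−06:00.
18:30 UTC − 6h = 12:30 Varoth.

12:30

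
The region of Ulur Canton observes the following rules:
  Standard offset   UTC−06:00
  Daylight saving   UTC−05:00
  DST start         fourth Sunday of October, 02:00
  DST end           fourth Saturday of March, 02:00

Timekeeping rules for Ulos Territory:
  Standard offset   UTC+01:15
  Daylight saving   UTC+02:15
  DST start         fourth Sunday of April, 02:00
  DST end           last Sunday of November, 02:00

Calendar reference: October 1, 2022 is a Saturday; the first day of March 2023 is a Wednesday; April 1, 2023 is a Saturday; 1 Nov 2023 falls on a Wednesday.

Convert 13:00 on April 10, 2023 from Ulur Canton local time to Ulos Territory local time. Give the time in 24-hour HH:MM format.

20:15

1 October 2022 is a Saturday, so the first Sunday is October 2 and the fourth is October 23.
1 March 2023 is a Wednesday, so the first Saturday is March 4 and the fourth is March 25.
April 10, 2023 does not fall between 23 October 2022 and 25 March 2023, so daylight saving is not in effect and Ulur Canton is at UTC−06:00.
13:00 Ulur Canton + 6h = 19:00 UTC.
1 April 2023 is a Saturday, so the first Sunday is April 2 and the fourth is April 23.
1 November 2023 is a Wednesday, so Sundays fall on 5, 12, 19, 26; the last is November 26.
At the standard offset (UTC+01:15), 19:00 UTC + 1h15m = 20:15 Ulos Territory standard time.
Daylight saving runs 23 April – 26 November; the standard-time date in Ulos Territory, April 10, 2023, is outside that window, so Ulos Territory is on standard time at UTC+01:15.
19:00 UTC + 1h15m = 20:15 Ulos Territory.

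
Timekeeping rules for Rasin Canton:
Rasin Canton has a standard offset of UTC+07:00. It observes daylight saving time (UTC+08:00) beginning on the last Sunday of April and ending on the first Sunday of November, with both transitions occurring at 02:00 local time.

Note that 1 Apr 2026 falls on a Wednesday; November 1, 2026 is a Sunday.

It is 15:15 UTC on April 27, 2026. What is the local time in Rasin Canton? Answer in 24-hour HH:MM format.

1 April 2026 is a Wednesday, so Sundays fall on 5, 12, 19, 26; the last is April 26.
1 November 2026 is a Sunday, so the first Sunday is November 1.
At the standard offset (UTC+07:00), 15:15 UTC + 7h = 22:15 Rasin Canton standard time.
The standard-time date in Rasin Canton, April 27, 2026, falls between 26 April and 1 November, so daylight saving is in effect and Rasin Canton is at UTC+08:00.
15:15 UTC + 8h = 23:15 local.

23:15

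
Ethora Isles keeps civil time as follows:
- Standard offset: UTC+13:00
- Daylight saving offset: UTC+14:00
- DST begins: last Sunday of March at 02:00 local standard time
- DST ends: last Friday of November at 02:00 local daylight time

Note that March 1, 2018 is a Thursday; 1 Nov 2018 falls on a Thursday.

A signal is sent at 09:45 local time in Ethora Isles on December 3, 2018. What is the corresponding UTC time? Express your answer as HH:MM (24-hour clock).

20:45

1 March 2018 is a Thursday, so Sundays fall on 4, 11, 18, 25; the last is March 25.
1 November 2018 is a Thursday, so Fridays fall on 2, 9, 16, 23, 30; the last is November 30.
December 3, 2018 does not fall between 25 March and 30 November, so daylight saving is not in effect and Ethora Isles is at UTC+13:00.
09:45 local − 13h = 20:45 UTC (rolling into the previous day, 2 December 2018).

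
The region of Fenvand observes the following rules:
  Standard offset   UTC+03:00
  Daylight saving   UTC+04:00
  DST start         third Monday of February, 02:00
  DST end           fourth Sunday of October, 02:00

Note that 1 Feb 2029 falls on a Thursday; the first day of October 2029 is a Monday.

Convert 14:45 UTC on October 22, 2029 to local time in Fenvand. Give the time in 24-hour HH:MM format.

1 February 2029 is a Thursday, so the first Monday is February 5 and the third is February 19.
1 October 2029 is a Monday, so the first Sunday is October 7 and the fourth is October 28.
At the standard offset (UTC+03:00), 14:45 UTC + 3h = 17:45 Fenvand standard time.
Daylight saving runs 19 February – 28 October; the standard-time date in Fenvand, October 22, 2029, is inside that window, so Fenvand is at UTC+04:00.
14:45 UTC + 4h = 18:45 local.

18:45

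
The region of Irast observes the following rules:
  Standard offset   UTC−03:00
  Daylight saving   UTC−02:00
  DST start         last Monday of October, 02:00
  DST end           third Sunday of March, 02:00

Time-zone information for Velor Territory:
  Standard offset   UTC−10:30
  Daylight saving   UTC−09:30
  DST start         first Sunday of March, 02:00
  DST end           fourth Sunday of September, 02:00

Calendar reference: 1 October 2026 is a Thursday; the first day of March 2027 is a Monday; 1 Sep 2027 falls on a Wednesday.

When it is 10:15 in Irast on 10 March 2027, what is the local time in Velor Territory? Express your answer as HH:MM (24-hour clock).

1 October 2026 is a Thursday, so Mondays fall on 5, 12, 19, 26; the last is October 26.
1 March 2027 is a Monday, so the first Sunday is March 7 and the third is March 21.
Daylight saving runs 26 October 2026 – 21 March 2027; 10 March 2027 is inside that window, so Irast is at UTC−02:00.
10:15 Irast + 2h = 12:15 UTC.
1 March 2027 is a Monday, so the first Sunday is March 7.
1 September 2027 is a Wednesday, so the first Sunday is September 5 and the fourth is September 26.
At the standard offset (UTC−10:30), 12:15 UTC − 10h30m = 01:45 Velor Territory standard time.
The standard-time date in Velor Territory, 10 March 2027, lies within the daylight-saving period (7 March – 26 September), so Velor Territory is on daylight time, UTC−09:30.
12:15 UTC − 9h30m = 02:45 Velor Territory.

02:45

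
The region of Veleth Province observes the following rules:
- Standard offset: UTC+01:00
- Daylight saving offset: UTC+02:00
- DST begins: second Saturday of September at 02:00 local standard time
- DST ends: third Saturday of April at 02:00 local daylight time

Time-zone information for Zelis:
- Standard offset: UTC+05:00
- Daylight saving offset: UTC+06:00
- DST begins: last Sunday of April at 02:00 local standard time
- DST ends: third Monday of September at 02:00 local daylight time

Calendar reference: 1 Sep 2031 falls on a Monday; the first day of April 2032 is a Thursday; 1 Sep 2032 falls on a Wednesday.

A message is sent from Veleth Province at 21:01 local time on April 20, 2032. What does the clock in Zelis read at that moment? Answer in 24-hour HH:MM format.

01:01

1 September 2031 is a Monday, so the first Saturday is September 6 and the second is September 13.
1 April 2032 is a Thursday, so the first Saturday is April 3 and the third is April 17.
Daylight saving runs 13 September 2031 – 17 April 2032; April 20, 2032 is outside that window, so Veleth Province is on standard time at UTC+01:00.
21:01 Veleth Province − 1h = 20:01 UTC.
1 April 2032 is a Thursday, so Sundays fall on 4, 11, 18, 25; the last is April 25.
1 September 2032 is a Wednesday, so the first Monday is September 6 and the third is September 20.
At the standard offset (UTC+05:00), 20:01 UTC + 5h = 01:01 Zelis standard time (rolling into the next day, 21 April 2032).
The standard-time date in Zelis, April 21, 2032, does not fall between 25 April and 20 September, so daylight saving is not in effect and Zelis is at UTC+05:00.
20:01 UTC + 5h = 01:01 Zelis (rolling into the next day, 21 April 2032).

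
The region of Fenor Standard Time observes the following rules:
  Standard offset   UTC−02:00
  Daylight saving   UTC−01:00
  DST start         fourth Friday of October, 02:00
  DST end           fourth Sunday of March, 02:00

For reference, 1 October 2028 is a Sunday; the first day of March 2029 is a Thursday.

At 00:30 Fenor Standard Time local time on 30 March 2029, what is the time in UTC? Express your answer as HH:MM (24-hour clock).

1 October 2028 is a Sunday, so the first Friday is October 6 and the fourth is October 27.
1 March 2029 is a Thursday, so the first Sunday is March 4 and the fourth is March 25.
Daylight saving runs 27 October 2028 – 25 March 2029; 30 March 2029 is outside that window, so Fenor Standard Time is on standard time at UTC−02:00.
00:30 local + 2h = 02:30 UTC.

02:30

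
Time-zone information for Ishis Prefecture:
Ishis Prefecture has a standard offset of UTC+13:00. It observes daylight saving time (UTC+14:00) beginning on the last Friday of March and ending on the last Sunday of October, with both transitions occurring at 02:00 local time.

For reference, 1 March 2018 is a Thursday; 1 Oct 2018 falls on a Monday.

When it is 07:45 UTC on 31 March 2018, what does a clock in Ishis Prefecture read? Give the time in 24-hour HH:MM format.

21:45

1 March 2018 is a Thursday, so Fridays fall on 2, 9, 16, 23, 30; the last is March 30.
1 October 2018 is a Monday, so Sundays fall on 7, 14, 21, 28; the last is October 28.
At the standard offset (UTC+13:00), 07:45 UTC + 13h = 20:45 Ishis Prefecture standard time.
The standard-time date in Ishis Prefecture, 31 March 2018, lies within the daylight-saving period (30 March – 28 October), so Ishis Prefecture is on daylight time, UTC+14:00.
07:45 UTC + 14h = 21:45 local.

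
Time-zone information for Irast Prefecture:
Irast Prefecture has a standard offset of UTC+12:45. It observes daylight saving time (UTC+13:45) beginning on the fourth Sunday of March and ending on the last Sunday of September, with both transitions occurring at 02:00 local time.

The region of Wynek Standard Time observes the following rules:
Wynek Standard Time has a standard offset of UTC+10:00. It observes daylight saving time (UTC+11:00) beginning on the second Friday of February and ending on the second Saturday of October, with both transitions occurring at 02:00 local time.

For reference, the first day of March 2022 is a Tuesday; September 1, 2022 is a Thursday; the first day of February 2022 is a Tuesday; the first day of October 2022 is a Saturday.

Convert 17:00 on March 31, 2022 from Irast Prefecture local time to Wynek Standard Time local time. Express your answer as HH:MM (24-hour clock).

14:15

1 March 2022 is a Tuesday, so the first Sunday is March 6 and the fourth is March 27.
1 September 2022 is a Thursday, so Sundays fall on 4, 11, 18, 25; the last is September 25.
March 31, 2022 lies within the daylight-saving period (27 March – 25 September), so Irast Prefecture is on daylight time, UTC+13:45.
17:00 Irast Prefecture − 13h45m = 03:15 UTC.
1 February 2022 is a Tuesday, so the first Friday is February 4 and the second is February 11.
1 October 2022 is a Saturday, so the first Saturday is October 1 and the second is October 8.
At the standard offset (UTC+10:00), 03:15 UTC + 10h = 13:15 Wynek Standard Time standard time.
The standard-time date in Wynek Standard Time, March 31, 2022, lies within the daylight-saving period (11 February – 8 October), so Wynek Standard Time is on daylight time, UTC+11:00.
03:15 UTC + 11h = 14:15 Wynek Standard Time.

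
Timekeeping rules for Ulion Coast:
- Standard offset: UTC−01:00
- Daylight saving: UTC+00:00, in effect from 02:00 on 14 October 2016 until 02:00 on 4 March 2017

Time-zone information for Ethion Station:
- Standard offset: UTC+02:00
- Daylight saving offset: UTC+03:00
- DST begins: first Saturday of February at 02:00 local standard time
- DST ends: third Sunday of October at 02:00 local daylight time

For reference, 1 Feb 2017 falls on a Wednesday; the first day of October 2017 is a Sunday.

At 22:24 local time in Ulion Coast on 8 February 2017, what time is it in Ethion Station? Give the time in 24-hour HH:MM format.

01:24

8 February 2017 falls between 14 October 2016 and 4 March 2017, so daylight saving is in effect and Ulion Coast is at UTC+00:00.
22:24 Ulion Coast − 0h = 22:24 UTC.
1 February 2017 is a Wednesday, so the first Saturday is February 4.
1 October 2017 is a Sunday, so the first Sunday is October 1 and the third is October 15.
At the standard offset (UTC+02:00), 22:24 UTC + 2h = 00:24 Ethion Station standard time (rolling into the next day, 9 February 2017).
The standard-time date in Ethion Station, 9 February 2017, lies within the daylight-saving period (4 February – 15 October), so Ethion Station is on daylight time, UTC+03:00.
22:24 UTC + 3h = 01:24 Ethion Station (rolling into the next day, 9 February 2017).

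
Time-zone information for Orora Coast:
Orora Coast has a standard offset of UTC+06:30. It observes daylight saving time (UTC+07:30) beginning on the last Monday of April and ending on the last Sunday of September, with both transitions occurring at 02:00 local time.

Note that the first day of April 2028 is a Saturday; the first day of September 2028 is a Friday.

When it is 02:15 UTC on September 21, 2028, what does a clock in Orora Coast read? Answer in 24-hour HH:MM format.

1 April 2028 is a Saturday, so Mondays fall on 3, 10, 17, 24; the last is April 24.
1 September 2028 is a Friday, so Sundays fall on 3, 10, 17, 24; the last is September 24.
At the standard offset (UTC+06:30), 02:15 UTC + 6h30m = 08:45 Orora Coast standard time.
The standard-time date in Orora Coast, September 21, 2028, falls between 24 April and 24 September, so daylight saving is in effect and Orora Coast is at UTC+07:30.
02:15 UTC + 7h30m = 09:45 local.

09:45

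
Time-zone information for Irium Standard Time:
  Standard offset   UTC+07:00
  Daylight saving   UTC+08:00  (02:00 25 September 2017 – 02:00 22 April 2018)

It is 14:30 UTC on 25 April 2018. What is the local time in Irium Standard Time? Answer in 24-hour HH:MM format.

21:30

At the standard offset (UTC+07:00), 14:30 UTC + 7h = 21:30 Irium Standard Time standard time.
The standard-time date in Irium Standard Time, 25 April 2018, does not fall between 25 September 2017 and 22 April 2018, so daylight saving is not in effect and Irium Standard Time is at UTC+07:00.
14:30 UTC + 7h = 21:30 local.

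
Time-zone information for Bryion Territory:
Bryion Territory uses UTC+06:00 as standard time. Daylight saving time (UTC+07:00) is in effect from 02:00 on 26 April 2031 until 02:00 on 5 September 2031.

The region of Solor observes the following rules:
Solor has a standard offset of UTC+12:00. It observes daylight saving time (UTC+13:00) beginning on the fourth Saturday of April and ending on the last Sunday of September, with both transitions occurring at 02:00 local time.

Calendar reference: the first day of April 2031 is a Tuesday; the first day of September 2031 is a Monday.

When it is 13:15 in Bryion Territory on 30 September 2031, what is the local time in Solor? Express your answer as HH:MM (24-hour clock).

19:15

30 September 2031 does not fall between 26 April and 5 September, so daylight saving is not in effect and Bryion Territory is at UTC+06:00.
13:15 Bryion Territory − 6h = 07:15 UTC.
1 April 2031 is a Tuesday, so the first Saturday is April 5 and the fourth is April 26.
1 September 2031 is a Monday, so Sundays fall on 7, 14, 21, 28; the last is September 28.
At the standard offset (UTC+12:00), 07:15 UTC + 12h = 19:15 Solor standard time.
The standard-time date in Solor, 30 September 2031, does not fall between 26 April and 28 September, so daylight saving is not in effect and Solor is at UTC+12:00.
07:15 UTC + 12h = 19:15 Solor.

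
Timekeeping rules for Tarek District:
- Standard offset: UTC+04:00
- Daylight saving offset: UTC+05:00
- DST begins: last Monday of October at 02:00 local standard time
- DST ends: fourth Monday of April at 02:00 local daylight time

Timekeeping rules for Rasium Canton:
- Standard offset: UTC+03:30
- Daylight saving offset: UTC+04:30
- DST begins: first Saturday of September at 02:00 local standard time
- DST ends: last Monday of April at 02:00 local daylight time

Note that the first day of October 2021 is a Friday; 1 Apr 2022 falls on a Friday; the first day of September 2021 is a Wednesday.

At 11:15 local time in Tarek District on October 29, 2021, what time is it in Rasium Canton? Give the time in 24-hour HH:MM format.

1 October 2021 is a Friday, so Mondays fall on 4, 11, 18, 25; the last is October 25.
1 April 2022 is a Friday, so the first Monday is April 4 and the fourth is April 25.
October 29, 2021 falls between 25 October 2021 and 25 April 2022, so daylight saving is in effect and Tarek District is at UTC+05:00.
11:15 Tarek District − 5h = 06:15 UTC.
1 September 2021 is a Wednesday, so the first Saturday is September 4.
1 April 2022 is a Friday, so Mondays fall on 4, 11, 18, 25; the last is April 25.
At the standard offset (UTC+03:30), 06:15 UTC + 3h30m = 09:45 Rasium Canton standard time.
Daylight saving runs 4 September 2021 – 25 April 2022; the standard-time date in Rasium Canton, October 29, 2021, is inside that window, so Rasium Canton is at UTC+04:30.
06:15 UTC + 4h30m = 10:45 Rasium Canton.

10:45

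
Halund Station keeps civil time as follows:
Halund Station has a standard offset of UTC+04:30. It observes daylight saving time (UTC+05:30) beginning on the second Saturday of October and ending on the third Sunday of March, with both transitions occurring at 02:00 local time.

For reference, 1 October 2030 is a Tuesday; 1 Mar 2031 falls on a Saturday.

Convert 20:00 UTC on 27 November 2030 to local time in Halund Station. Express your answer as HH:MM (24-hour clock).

1 October 2030 is a Tuesday, so the first Saturday is October 5 and the second is October 12.
1 March 2031 is a Saturday, so the first Sunday is March 2 and the third is March 16.
At the standard offset (UTC+04:30), 20:00 UTC + 4h30m = 00:30 Halund Station standard time (rolling into the next day, 28 November 2030).
Daylight saving runs 12 October 2030 – 16 March 2031; the standard-time date in Halund Station, 28 November 2030, is inside that window, so Halund Station is at UTC+05:30.
20:00 UTC + 5h30m = 01:30 local (rolling into the next day, 28 November 2030).

01:30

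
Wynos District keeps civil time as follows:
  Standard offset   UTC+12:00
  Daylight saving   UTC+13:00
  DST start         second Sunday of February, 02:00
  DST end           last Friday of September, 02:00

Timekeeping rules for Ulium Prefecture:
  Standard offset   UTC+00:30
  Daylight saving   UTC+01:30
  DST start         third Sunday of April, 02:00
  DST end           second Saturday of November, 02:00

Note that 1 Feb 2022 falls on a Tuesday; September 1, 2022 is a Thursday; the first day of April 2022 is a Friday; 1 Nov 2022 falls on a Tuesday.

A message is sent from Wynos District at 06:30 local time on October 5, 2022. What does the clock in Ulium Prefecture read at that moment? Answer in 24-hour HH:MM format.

20:00

1 February 2022 is a Tuesday, so the first Sunday is February 6 and the second is February 13.
1 September 2022 is a Thursday, so Fridays fall on 2, 9, 16, 23, 30; the last is September 30.
October 5, 2022 does not fall between 13 February and 30 September, so daylight saving is not in effect and Wynos District is at UTC+12:00.
06:30 Wynos District − 12h = 18:30 UTC (rolling into the previous day, 4 October 2022).
1 April 2022 is a Friday, so the first Sunday is April 3 and the third is April 17.
1 November 2022 is a Tuesday, so the first Saturday is November 5 and the second is November 12.
At the standard offset (UTC+00:30), 18:30 UTC + 0h30m = 19:00 Ulium Prefecture standard time.
The standard-time date in Ulium Prefecture, October 4, 2022, lies within the daylight-saving period (17 April – 12 November), so Ulium Prefecture is on daylight time, UTC+01:30.
18:30 UTC + 1h30m = 20:00 Ulium Prefecture.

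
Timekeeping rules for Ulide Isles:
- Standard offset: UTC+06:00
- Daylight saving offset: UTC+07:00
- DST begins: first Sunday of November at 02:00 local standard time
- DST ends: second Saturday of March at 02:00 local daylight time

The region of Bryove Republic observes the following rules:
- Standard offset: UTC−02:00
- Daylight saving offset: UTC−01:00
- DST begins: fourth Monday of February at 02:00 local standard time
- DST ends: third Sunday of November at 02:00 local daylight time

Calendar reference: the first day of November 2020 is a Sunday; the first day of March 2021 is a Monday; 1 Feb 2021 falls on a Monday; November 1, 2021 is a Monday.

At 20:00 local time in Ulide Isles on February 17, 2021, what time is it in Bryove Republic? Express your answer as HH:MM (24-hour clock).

11:00

1 November 2020 is a Sunday, so the first Sunday is November 1.
1 March 2021 is a Monday, so the first Saturday is March 6 and the second is March 13.
February 17, 2021 falls between 1 November 2020 and 13 March 2021, so daylight saving is in effect and Ulide Isles is at UTC+07:00.
20:00 Ulide Isles − 7h = 13:00 UTC.
1 February 2021 is a Monday, so the first Monday is February 1 and the fourth is February 22.
1 November 2021 is a Monday, so the first Sunday is November 7 and the third is November 21.
At the standard offset (UTC−02:00), 13:00 UTC − 2h = 11:00 Bryove Republic standard time.
Daylight saving runs 22 February – 21 November; the standard-time date in Bryove Republic, February 17, 2021, is outside that window, so Bryove Republic is on standard time at UTC−02:00.
13:00 UTC − 2h = 11:00 Bryove Republic.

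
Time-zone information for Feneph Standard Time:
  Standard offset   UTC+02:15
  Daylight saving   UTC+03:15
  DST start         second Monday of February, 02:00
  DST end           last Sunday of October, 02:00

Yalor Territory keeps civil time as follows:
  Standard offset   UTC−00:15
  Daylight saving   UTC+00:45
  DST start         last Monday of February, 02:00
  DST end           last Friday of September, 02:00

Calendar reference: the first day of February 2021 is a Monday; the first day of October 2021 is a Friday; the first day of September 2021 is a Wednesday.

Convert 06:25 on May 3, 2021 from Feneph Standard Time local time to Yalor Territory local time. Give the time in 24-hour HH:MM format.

03:55

1 February 2021 is a Monday, so the first Monday is February 1 and the second is February 8.
1 October 2021 is a Friday, so Sundays fall on 3, 10, 17, 24, 31; the last is October 31.
Daylight saving runs 8 February – 31 October; May 3, 2021 is inside that window, so Feneph Standard Time is at UTC+03:15.
06:25 Feneph Standard Time − 3h15m = 03:10 UTC.
1 February 2021 is a Monday, so Mondays fall on 1, 8, 15, 22; the last is February 22.
1 September 2021 is a Wednesday, so Fridays fall on 3, 10, 17, 24; the last is September 24.
At the standard offset (UTC−00:15), 03:10 UTC − 0h15m = 02:55 Yalor Territory standard time.
Daylight saving runs 22 February – 24 September; the standard-time date in Yalor Territory, May 3, 2021, is inside that window, so Yalor Territory is at UTC+00:45.
03:10 UTC + 0h45m = 03:55 Yalor Territory.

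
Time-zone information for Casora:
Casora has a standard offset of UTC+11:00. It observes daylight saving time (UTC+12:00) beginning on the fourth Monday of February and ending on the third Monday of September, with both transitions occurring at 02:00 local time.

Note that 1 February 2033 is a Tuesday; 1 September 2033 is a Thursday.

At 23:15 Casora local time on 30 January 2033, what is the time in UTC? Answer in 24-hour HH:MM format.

1 February 2033 is a Tuesday, so the first Monday is February 7 and the fourth is February 28.
1 September 2033 is a Thursday, so the first Monday is September 5 and the third is September 19.
Daylight saving runs 28 February – 19 September; 30 January 2033 is outside that window, so Casora is on standard time at UTC+11:00.
23:15 local − 11h = 12:15 UTC.

12:15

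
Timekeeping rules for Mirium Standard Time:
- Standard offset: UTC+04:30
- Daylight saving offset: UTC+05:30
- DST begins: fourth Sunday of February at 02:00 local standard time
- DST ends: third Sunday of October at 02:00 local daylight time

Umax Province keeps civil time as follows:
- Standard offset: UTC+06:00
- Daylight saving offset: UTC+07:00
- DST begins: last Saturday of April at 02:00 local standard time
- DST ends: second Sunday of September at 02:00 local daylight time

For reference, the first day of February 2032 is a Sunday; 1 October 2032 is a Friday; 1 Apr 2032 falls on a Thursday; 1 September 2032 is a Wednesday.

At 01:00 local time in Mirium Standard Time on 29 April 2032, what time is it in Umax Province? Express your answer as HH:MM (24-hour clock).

1 February 2032 is a Sunday, so the first Sunday is February 1 and the fourth is February 22.
1 October 2032 is a Friday, so the first Sunday is October 3 and the third is October 17.
29 April 2032 lies within the daylight-saving period (22 February – 17 October), so Mirium Standard Time is on daylight time, UTC+05:30.
01:00 Mirium Standard Time − 5h30m = 19:30 UTC (rolling into the previous day, 28 April 2032).
1 April 2032 is a Thursday, so Saturdays fall on 3, 10, 17, 24; the last is April 24.
1 September 2032 is a Wednesday, so the first Sunday is September 5 and the second is September 12.
At the standard offset (UTC+06:00), 19:30 UTC + 6h = 01:30 Umax Province standard time (rolling into the next day, 29 April 2032).
Daylight saving runs 24 April – 12 September; the standard-time date in Umax Province, 29 April 2032, is inside that window, so Umax Province is at UTC+07:00.
19:30 UTC + 7h = 02:30 Umax Province (rolling into the next day, 29 April 2032).

02:30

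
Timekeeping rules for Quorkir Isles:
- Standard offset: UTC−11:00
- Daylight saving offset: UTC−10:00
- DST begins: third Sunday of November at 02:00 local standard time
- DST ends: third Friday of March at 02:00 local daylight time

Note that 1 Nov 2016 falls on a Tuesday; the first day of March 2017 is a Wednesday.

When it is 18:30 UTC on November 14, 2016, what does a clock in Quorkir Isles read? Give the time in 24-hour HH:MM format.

07:30

1 November 2016 is a Tuesday, so the first Sunday is November 6 and the third is November 20.
1 March 2017 is a Wednesday, so the first Friday is March 3 and the third is March 17.
At the standard offset (UTC−11:00), 18:30 UTC − 11h = 07:30 Quorkir Isles standard time.
Daylight saving runs 20 November 2016 – 17 March 2017; the standard-time date in Quorkir Isles, November 14, 2016, is outside that window, so Quorkir Isles is on standard time at UTC−11:00.
18:30 UTC − 11h = 07:30 local.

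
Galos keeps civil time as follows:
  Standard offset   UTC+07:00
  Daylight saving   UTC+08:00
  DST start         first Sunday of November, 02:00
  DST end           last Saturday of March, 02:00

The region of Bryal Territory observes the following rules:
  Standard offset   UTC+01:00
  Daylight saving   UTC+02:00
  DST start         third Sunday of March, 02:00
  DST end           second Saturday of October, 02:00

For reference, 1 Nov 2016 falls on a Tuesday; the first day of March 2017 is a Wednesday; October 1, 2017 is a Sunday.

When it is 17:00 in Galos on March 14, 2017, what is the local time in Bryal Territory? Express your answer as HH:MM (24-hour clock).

1 November 2016 is a Tuesday, so the first Sunday is November 6.
1 March 2017 is a Wednesday, so Saturdays fall on 4, 11, 18, 25; the last is March 25.
Daylight saving runs 6 November 2016 – 25 March 2017; March 14, 2017 is inside that window, so Galos is at UTC+08:00.
17:00 Galos − 8h = 09:00 UTC.
1 March 2017 is a Wednesday, so the first Sunday is March 5 and the third is March 19.
1 October 2017 is a Sunday, so the first Saturday is October 7 and the second is October 14.
At the standard offset (UTC+01:00), 09:00 UTC + 1h = 10:00 Bryal Territory standard time.
The standard-time date in Bryal Territory, March 14, 2017, is outside the daylight-saving period (19 March – 14 October), so Bryal Territory is on standard time, UTC+01:00.
09:00 UTC + 1h = 10:00 Bryal Territory.

10:00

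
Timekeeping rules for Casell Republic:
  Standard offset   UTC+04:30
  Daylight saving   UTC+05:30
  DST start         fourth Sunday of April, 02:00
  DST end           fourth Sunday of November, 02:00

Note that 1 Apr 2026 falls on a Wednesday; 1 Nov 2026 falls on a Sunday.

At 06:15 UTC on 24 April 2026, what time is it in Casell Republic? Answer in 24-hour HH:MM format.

1 April 2026 is a Wednesday, so the first Sunday is April 5 and the fourth is April 26.
1 November 2026 is a Sunday, so the first Sunday is November 1 and the fourth is November 22.
At the standard offset (UTC+04:30), 06:15 UTC + 4h30m = 10:45 Casell Republic standard time.
The standard-time date in Casell Republic, 24 April 2026, does not fall between 26 April and 22 November, so daylight saving is not in effect and Casell Republic is at UTC+04:30.
06:15 UTC + 4h30m = 10:45 local.

10:45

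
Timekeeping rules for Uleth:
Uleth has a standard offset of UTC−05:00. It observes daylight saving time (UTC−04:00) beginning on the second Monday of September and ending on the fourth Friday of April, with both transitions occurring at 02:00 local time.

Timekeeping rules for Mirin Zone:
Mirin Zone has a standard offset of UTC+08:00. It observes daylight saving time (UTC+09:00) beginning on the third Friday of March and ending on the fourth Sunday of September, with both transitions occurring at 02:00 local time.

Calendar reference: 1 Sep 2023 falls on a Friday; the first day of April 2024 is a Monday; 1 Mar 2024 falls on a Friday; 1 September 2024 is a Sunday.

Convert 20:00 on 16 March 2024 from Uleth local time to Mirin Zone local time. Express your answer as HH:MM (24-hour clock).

09:00

1 September 2023 is a Friday, so the first Monday is September 4 and the second is September 11.
1 April 2024 is a Monday, so the first Friday is April 5 and the fourth is April 26.
16 March 2024 falls between 11 September 2023 and 26 April 2024, so daylight saving is in effect and Uleth is at UTC−04:00.
20:00 Uleth + 4h = 00:00 UTC (rolling into the next day, 17 March 2024).
1 March 2024 is a Friday, so the first Friday is March 1 and the third is March 15.
1 September 2024 is a Sunday, so the first Sunday is September 1 and the fourth is September 22.
At the standard offset (UTC+08:00), 00:00 UTC + 8h = 08:00 Mirin Zone standard time.
Daylight saving runs 15 March – 22 September; the standard-time date in Mirin Zone, 17 March 2024, is inside that window, so Mirin Zone is at UTC+09:00.
00:00 UTC + 9h = 09:00 Mirin Zone.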